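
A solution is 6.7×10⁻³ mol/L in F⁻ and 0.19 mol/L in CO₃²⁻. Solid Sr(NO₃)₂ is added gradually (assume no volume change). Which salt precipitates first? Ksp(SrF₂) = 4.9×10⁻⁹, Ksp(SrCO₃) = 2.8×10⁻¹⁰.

The threshold for precipitation is Q = Ksp.
For SrF₂: [Sr²⁺] = (Ksp/[F⁻]^2) = 1.1×10⁻⁴ mol/L
For SrCO₃: [Sr²⁺] = (Ksp/[CO₃²⁻]) = 1.5×10⁻⁹ mol/L
SrCO₃ requires the lower [Sr²⁺], so it precipitates first.

SrCO₃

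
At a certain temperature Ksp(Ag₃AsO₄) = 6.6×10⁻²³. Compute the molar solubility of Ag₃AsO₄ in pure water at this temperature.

Ag₃AsO₄(s) ⇌ 3 Ag⁺(aq) + AsO₄³⁻(aq)
If s mol/L of Ag₃AsO₄ dissolves, [Ag⁺] = 3s and [AsO₄³⁻] = s.
Ksp = [Ag⁺]^3[AsO₄³⁻] = (3s)^3 · s = 27s^4
27s^4 = 6.6×10⁻²³  ⇒  s^4 = 2.4×10⁻²⁴
s = 1.3×10⁻⁶ mol/L

1.3×10⁻⁶ M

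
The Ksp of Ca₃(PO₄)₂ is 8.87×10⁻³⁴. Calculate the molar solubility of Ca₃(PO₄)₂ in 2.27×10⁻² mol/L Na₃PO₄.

Ca₃(PO₄)₂(s) ⇌ 3 Ca²⁺(aq) + 2 PO₄³⁻(aq)
PO₄³⁻ is already present at 2.27×10⁻² mol/L. If s mol/L of Ca₃(PO₄)₂ dissolves, [Ca²⁺] = 3s while [PO₄³⁻] ≈ 2.27×10⁻² mol/L.
Ksp = [Ca²⁺]^3[PO₄³⁻]^2 = (3s)^3(2.27×10⁻²)^2
(3s)^3 = 8.87×10⁻³⁴ / (2.27×10⁻²)^2 = 1.72×10⁻³⁰
s = 3.99×10⁻¹¹ mol/L

3.99×10⁻¹¹ M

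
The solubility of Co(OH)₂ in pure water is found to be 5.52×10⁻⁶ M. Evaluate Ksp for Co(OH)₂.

Ksp = 6.73×10⁻¹⁶

Co(OH)₂(s) ⇌ Co²⁺(aq) + 2 OH⁻(aq)
If s mol/L of Co(OH)₂ dissolves, [Co²⁺] = s and [OH⁻] = 2s.
Ksp = [Co²⁺][OH⁻]^2 = s · (2s)^2 = 4s^3
Ksp = 4 × (5.52×10⁻⁶)^3 = 6.73×10⁻¹⁶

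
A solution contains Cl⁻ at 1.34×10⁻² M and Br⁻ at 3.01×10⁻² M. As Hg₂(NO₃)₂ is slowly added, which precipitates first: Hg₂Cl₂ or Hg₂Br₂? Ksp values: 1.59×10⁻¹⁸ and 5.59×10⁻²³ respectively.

The threshold for precipitation is Q = Ksp.
For Hg₂Cl₂: [Hg₂²⁺] = (Ksp/[Cl⁻]^2) = 8.85×10⁻¹⁵ M
For Hg₂Br₂: [Hg₂²⁺] = (Ksp/[Br⁻]^2) = 6.17×10⁻²⁰ M
Hg₂Br₂ requires the lower [Hg₂²⁺], so it precipitates first.

Hg₂Br₂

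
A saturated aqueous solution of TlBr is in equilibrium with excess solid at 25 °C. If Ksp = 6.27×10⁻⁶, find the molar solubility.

TlBr(s) ⇌ Tl⁺(aq) + Br⁻(aq)
For each mole of TlBr that dissolves per liter, [Tl⁺] = s and [Br⁻] = s; let s denote this solubility.
Ksp = [Tl⁺][Br⁻] = s · s = s^2
s^2 = 6.27×10⁻⁶
s = 2.50×10⁻³ M

2.50×10⁻³ M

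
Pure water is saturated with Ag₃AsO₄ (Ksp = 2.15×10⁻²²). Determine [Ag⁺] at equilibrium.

5.04×10⁻⁶ M

Ag₃AsO₄(s) ⇌ 3 Ag⁺(aq) + AsO₄³⁻(aq)
For each mole of Ag₃AsO₄ that dissolves per liter, [Ag⁺] = 3s and [AsO₄³⁻] = s; let s denote this solubility.
Ksp = [Ag⁺]^3[AsO₄³⁻] = (3s)^3 · s = 27s^4 = 2.15×10⁻²²
s = 1.68×10⁻⁶ mol/L
[Ag⁺] = 3s = 5.04×10⁻⁶ mol/L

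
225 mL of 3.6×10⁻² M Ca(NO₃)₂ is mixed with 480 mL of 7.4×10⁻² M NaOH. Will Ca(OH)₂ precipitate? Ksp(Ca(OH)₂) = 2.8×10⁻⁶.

After mixing, V = 225 mL + 480 mL = 705 mL.
[Ca²⁺] = (3.6×10⁻²)(225)/705 = 1.1×10⁻² M
[OH⁻] = (7.4×10⁻²)(480)/705 = 5.0×10⁻² M
Q = [Ca²⁺][OH⁻]^2 = 2.9×10⁻⁵
Q = 2.9×10⁻⁵ > Ksp = 2.8×10⁻⁶, so the solution is supersaturated and Ca(OH)₂ precipitates.

Yes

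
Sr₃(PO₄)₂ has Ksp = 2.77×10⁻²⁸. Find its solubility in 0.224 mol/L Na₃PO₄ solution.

5.89×10⁻¹⁰ M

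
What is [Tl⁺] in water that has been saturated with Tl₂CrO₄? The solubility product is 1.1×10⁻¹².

Tl₂CrO₄(s) ⇌ 2 Tl⁺(aq) + CrO₄²⁻(aq)
Let s be the molar solubility. Then [Tl⁺] = 2s and [CrO₄²⁻] = s.
Ksp = [Tl⁺]^2[CrO₄²⁻] = (2s)^2 · s = 4s^3 = 1.1×10⁻¹²
s = 6.5×10⁻⁵ mol L⁻¹
[Tl⁺] = 2s = 1.3×10⁻⁴ mol L⁻¹

1.3×10⁻⁴ M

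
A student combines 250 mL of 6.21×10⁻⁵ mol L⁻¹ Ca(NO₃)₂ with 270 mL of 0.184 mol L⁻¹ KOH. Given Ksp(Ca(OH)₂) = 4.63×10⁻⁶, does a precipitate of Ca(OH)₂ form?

Total volume after mixing = 250 + 270 = 520 mL.
[Ca²⁺] = (6.21×10⁻⁵)(250)/520 = 2.99×10⁻⁵ mol L⁻¹
[OH⁻] = (0.184)(270)/520 = 9.55×10⁻² mol L⁻¹
Q = [Ca²⁺][OH⁻]^2 = 2.73×10⁻⁷
Q < Ksp (2.73×10⁻⁷ vs 4.63×10⁻⁶); the solution remains unsaturated and no precipitate forms.

No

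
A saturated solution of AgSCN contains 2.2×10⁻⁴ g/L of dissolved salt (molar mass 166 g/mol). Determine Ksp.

Ksp = 1.8×10⁻¹²

Convert to molarity: s = 2.2×10⁻⁴ / 166 = 1.325×10⁻⁶ mol/L
AgSCN(s) ⇌ Ag⁺(aq) + SCN⁻(aq)
For each mole of AgSCN that dissolves per liter, [Ag⁺] = s and [SCN⁻] = s; let s denote this solubility.
Ksp = [Ag⁺][SCN⁻] = s · s = s^2
Ksp = (1.325×10⁻⁶)^2 = 1.8×10⁻¹²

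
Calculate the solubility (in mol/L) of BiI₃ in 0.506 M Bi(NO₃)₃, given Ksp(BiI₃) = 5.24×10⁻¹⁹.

3.37×10⁻⁷ M

BiI₃(s) ⇌ Bi³⁺(aq) + 3 I⁻(aq)
Bi³⁺ is already present at 0.506 M. If s mol/L of BiI₃ dissolves, [I⁻] = 3s while [Bi³⁺] ≈ 0.506 M.
Ksp = [Bi³⁺][I⁻]^3 = (0.506)(3s)^3
(3s)^3 = 5.24×10⁻¹⁹ / (0.506) = 1.04×10⁻¹⁸
s = 3.37×10⁻⁷ M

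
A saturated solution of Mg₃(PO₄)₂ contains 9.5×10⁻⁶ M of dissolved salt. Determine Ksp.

Ksp = 8.4×10⁻²⁴

Mg₃(PO₄)₂(s) ⇌ 3 Mg²⁺(aq) + 2 PO₄³⁻(aq)
If s mol/L of Mg₃(PO₄)₂ dissolves, [Mg²⁺] = 3s and [PO₄³⁻] = 2s.
Ksp = [Mg²⁺]^3[PO₄³⁻]^2 = (3s)^3 · (2s)^2 = 108s^5
Ksp = 108 × (9.5×10⁻⁶)^5 = 8.4×10⁻²⁴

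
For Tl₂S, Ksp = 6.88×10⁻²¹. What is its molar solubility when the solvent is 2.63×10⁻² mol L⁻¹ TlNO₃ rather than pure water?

Tl₂S(s) ⇌ 2 Tl⁺(aq) + S²⁻(aq)
The solution already contains Tl⁺ at 2.63×10⁻² mol L⁻¹. Let s be the molar solubility of Tl₂S.
[Tl⁺] ≈ 2.63×10⁻² mol L⁻¹ (common ion dominates); [S²⁻] = s.
Ksp = [Tl⁺]^2[S²⁻] = (2.63×10⁻²)^2s
s = 6.88×10⁻²¹ / (2.63×10⁻²)^2 = 9.95×10⁻¹⁸
s = 9.95×10⁻¹⁸ mol L⁻¹

9.95×10⁻¹⁸ M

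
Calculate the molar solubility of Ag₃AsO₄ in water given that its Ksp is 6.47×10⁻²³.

1.24×10⁻⁶ M

Ag₃AsO₄(s) ⇌ 3 Ag⁺(aq) + AsO₄³⁻(aq)
If s mol/L of Ag₃AsO₄ dissolves, [Ag⁺] = 3s and [AsO₄³⁻] = s.
Ksp = [Ag⁺]^3[AsO₄³⁻] = (3s)^3 · s = 27s^4
27s^4 = 6.47×10⁻²³  ⇒  s^4 = 2.40×10⁻²⁴
Taking the 4th root, s = 1.24×10⁻⁶ mol L⁻¹.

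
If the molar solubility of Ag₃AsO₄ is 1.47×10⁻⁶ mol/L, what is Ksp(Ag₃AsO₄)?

Ksp = 1.26×10⁻²²

Ag₃AsO₄(s) ⇌ 3 Ag⁺(aq) + AsO₄³⁻(aq)
If s mol/L of Ag₃AsO₄ dissolves, [Ag⁺] = 3s and [AsO₄³⁻] = s.
Ksp = [Ag⁺]^3[AsO₄³⁻] = (3s)^3 · s = 27s^4
Ksp = 27 × (1.47×10⁻⁶)^4 = 1.26×10⁻²²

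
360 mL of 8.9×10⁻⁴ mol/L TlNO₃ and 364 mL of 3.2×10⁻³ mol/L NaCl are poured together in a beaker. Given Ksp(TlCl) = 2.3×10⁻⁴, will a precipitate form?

After mixing, V = 360 mL + 364 mL = 724 mL.
[Tl⁺] = (8.9×10⁻⁴)(360)/724 = 4.4×10⁻⁴ mol/L
[Cl⁻] = (3.2×10⁻³)(364)/724 = 1.6×10⁻³ mol/L
Q = [Tl⁺][Cl⁻] = 7.1×10⁻⁷
Q < Ksp (7.1×10⁻⁷ vs 2.3×10⁻⁴); the solution remains unsaturated and no precipitate forms.

No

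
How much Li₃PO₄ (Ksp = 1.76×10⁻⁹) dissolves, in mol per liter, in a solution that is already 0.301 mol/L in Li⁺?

Li₃PO₄(s) ⇌ 3 Li⁺(aq) + PO₄³⁻(aq)
The solution already contains Li⁺ at 0.301 mol/L. Let s be the molar solubility of Li₃PO₄.
[Li⁺] ≈ 0.301 mol/L (common ion dominates); [PO₄³⁻] = s.
Ksp = [Li⁺]^3[PO₄³⁻] = (0.301)^3s
s = 1.76×10⁻⁹ / (0.301)^3 = 6.45×10⁻⁸
s = 6.45×10⁻⁸ mol/L

6.45×10⁻⁸ M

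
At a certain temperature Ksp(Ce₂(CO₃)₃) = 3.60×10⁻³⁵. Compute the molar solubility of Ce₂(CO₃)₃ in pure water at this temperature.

Ce₂(CO₃)₃(s) ⇌ 2 Ce³⁺(aq) + 3 CO₃²⁻(aq)
For each mole of Ce₂(CO₃)₃ that dissolves per liter, [Ce³⁺] = 2s and [CO₃²⁻] = 3s; let s denote this solubility.
Ksp = [Ce³⁺]^2[CO₃²⁻]^3 = (2s)^2 · (3s)^3 = 108s^5
108s^5 = 3.60×10⁻³⁵  ⇒  s^5 = 3.33×10⁻³⁷
s = 5.06×10⁻⁸ mol/L

5.06×10⁻⁸ M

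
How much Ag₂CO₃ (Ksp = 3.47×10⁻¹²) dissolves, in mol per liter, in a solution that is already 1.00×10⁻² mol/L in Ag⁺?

Ag₂CO₃(s) ⇌ 2 Ag⁺(aq) + CO₃²⁻(aq)
With Ag⁺ already at 1.00×10⁻² mol/L and s small, take [Ag⁺] ≈ 1.00×10⁻² mol/L and [CO₃²⁻] = s.
Ksp = [Ag⁺]^2[CO₃²⁻] = (1.00×10⁻²)^2s
s = 3.47×10⁻¹² / (1.00×10⁻²)^2 = 3.47×10⁻⁸
s = 3.47×10⁻⁸ mol/L

3.47×10⁻⁸ M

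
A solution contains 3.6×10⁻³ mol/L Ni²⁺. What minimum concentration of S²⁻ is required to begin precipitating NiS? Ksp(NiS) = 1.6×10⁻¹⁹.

4.4×10⁻¹⁷ M

Each salt precipitates once Q = Ksp for that salt.
NiS(s) ⇌ Ni²⁺(aq) + S²⁻(aq)
Ksp = [Ni²⁺][S²⁻] = [S²⁻](3.6×10⁻³)
[S²⁻] = 1.6×10⁻¹⁹ / (3.6×10⁻³) = 4.4×10⁻¹⁷
[S²⁻] = 4.4×10⁻¹⁷ mol/L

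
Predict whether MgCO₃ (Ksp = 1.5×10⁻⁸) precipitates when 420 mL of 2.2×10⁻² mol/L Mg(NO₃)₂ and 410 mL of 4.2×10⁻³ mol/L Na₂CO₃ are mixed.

Yes

After mixing, V = 420 mL + 410 mL = 830 mL.
[Mg²⁺] = (2.2×10⁻²)(420)/830 = 1.1×10⁻² mol/L
[CO₃²⁻] = (4.2×10⁻³)(410)/830 = 2.1×10⁻³ mol/L
Q = [Mg²⁺][CO₃²⁻] = 2.3×10⁻⁵
Because Q > Ksp (2.3×10⁻⁵ vs 1.5×10⁻⁸), a precipitate of MgCO₃ forms.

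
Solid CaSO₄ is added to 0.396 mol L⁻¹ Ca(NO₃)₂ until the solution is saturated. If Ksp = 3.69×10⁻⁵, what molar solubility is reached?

9.32×10⁻⁵ M

CaSO₄(s) ⇌ Ca²⁺(aq) + SO₄²⁻(aq)
The solution already contains Ca²⁺ at 0.396 mol L⁻¹. Let s be the molar solubility of CaSO₄.
[Ca²⁺] ≈ 0.396 mol L⁻¹ (common ion dominates); [SO₄²⁻] = s.
Ksp = [Ca²⁺][SO₄²⁻] = (0.396)s
s = 3.69×10⁻⁵ / (0.396) = 9.32×10⁻⁵
s = 9.32×10⁻⁵ mol L⁻¹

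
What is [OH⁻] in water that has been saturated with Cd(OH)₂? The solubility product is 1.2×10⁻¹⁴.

Cd(OH)₂(s) ⇌ Cd²⁺(aq) + 2 OH⁻(aq)
If s mol/L of Cd(OH)₂ dissolves, [Cd²⁺] = s and [OH⁻] = 2s.
Ksp = [Cd²⁺][OH⁻]^2 = s · (2s)^2 = 4s^3 = 1.2×10⁻¹⁴
s = 1.4×10⁻⁵ mol L⁻¹
[OH⁻] = 2s = 2.9×10⁻⁵ mol L⁻¹

2.9×10⁻⁵ M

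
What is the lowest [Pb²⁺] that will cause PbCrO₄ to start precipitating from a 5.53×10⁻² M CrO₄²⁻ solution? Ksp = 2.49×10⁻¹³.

4.50×10⁻¹² M

A salt starts to precipitate once the ion product Q reaches its Ksp.
PbCrO₄(s) ⇌ Pb²⁺(aq) + CrO₄²⁻(aq)
Ksp = [Pb²⁺][CrO₄²⁻] = [Pb²⁺](5.53×10⁻²)
[Pb²⁺] = 2.49×10⁻¹³ / (5.53×10⁻²) = 4.50×10⁻¹²
[Pb²⁺] = 4.50×10⁻¹² M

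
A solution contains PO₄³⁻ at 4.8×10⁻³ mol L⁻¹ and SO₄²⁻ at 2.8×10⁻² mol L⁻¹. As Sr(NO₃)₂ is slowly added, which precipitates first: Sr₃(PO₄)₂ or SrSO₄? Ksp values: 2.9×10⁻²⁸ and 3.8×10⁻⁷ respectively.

Each salt precipitates once Q = Ksp for that salt.
For Sr₃(PO₄)₂: [Sr²⁺] = (Ksp/[PO₄³⁻]^2)^(1/3) = 2.3×10⁻⁸ mol L⁻¹
For SrSO₄: [Sr²⁺] = (Ksp/[SO₄²⁻]) = 1.4×10⁻⁵ mol L⁻¹
Since Sr₃(PO₄)₂ needs less Sr²⁺ to reach saturation, it precipitates first.

Sr₃(PO₄)₂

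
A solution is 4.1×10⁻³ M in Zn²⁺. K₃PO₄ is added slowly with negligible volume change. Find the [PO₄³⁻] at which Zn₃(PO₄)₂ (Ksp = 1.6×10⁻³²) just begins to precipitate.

4.8×10⁻¹³ M

The threshold for precipitation is Q = Ksp.
Zn₃(PO₄)₂(s) ⇌ 3 Zn²⁺(aq) + 2 PO₄³⁻(aq)
Ksp = [Zn²⁺]^3[PO₄³⁻]^2 = [PO₄³⁻]^2(4.1×10⁻³)^3
[PO₄³⁻]^2 = 1.6×10⁻³² / (4.1×10⁻³)^3 = 2.3×10⁻²⁵
[PO₄³⁻] = 4.8×10⁻¹³ M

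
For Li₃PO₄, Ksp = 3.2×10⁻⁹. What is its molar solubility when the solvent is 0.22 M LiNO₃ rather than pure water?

3.0×10⁻⁷ M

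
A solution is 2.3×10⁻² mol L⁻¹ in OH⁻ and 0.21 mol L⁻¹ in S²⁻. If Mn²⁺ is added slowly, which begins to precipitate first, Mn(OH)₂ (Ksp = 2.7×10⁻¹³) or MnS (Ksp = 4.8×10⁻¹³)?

A salt starts to precipitate once the ion product Q reaches its Ksp.
For Mn(OH)₂: [Mn²⁺] = (Ksp/[OH⁻]^2) = 5.1×10⁻¹⁰ mol L⁻¹
For MnS: [Mn²⁺] = (Ksp/[S²⁻]) = 2.3×10⁻¹² mol L⁻¹
MnS requires the lower [Mn²⁺], so it precipitates first.

MnS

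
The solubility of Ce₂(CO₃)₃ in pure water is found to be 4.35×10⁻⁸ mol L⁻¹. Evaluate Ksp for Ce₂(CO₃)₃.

Ksp = 1.68×10⁻³⁵

Ce₂(CO₃)₃(s) ⇌ 2 Ce³⁺(aq) + 3 CO₃²⁻(aq)
For each mole of Ce₂(CO₃)₃ that dissolves per liter, [Ce³⁺] = 2s and [CO₃²⁻] = 3s; let s denote this solubility.
Ksp = [Ce³⁺]^2[CO₃²⁻]^3 = (2s)^2 · (3s)^3 = 108s^5
Ksp = 108 × (4.35×10⁻⁸)^5 = 1.68×10⁻³⁵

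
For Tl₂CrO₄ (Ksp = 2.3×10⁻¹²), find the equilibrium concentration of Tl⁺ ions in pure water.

Tl₂CrO₄(s) ⇌ 2 Tl⁺(aq) + CrO₄²⁻(aq)
Let s be the molar solubility. Then [Tl⁺] = 2s and [CrO₄²⁻] = s.
Ksp = [Tl⁺]^2[CrO₄²⁻] = (2s)^2 · s = 4s^3 = 2.3×10⁻¹²
s = 8.3×10⁻⁵ M
[Tl⁺] = 2s = 1.7×10⁻⁴ M

1.7×10⁻⁴ M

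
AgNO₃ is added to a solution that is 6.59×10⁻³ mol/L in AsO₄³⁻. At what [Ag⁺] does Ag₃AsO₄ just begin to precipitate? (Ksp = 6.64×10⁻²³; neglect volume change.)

2.16×10⁻⁷ M

Precipitation of each salt begins when its ion product equals Ksp.
Ag₃AsO₄(s) ⇌ 3 Ag⁺(aq) + AsO₄³⁻(aq)
Ksp = [Ag⁺]^3[AsO₄³⁻] = [Ag⁺]^3(6.59×10⁻³)
[Ag⁺]^3 = 6.64×10⁻²³ / (6.59×10⁻³) = 1.01×10⁻²⁰
[Ag⁺] = 2.16×10⁻⁷ mol/L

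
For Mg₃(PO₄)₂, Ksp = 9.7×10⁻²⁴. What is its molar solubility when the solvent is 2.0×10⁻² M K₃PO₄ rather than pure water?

9.6×10⁻⁸ M

Mg₃(PO₄)₂(s) ⇌ 3 Mg²⁺(aq) + 2 PO₄³⁻(aq)
The solution already contains PO₄³⁻ at 2.0×10⁻² M. Let s be the molar solubility of Mg₃(PO₄)₂.
[PO₄³⁻] ≈ 2.0×10⁻² M (common ion dominates); [Mg²⁺] = 3s.
Ksp = [Mg²⁺]^3[PO₄³⁻]^2 = (3s)^3(2.0×10⁻²)^2
(3s)^3 = 9.7×10⁻²⁴ / (2.0×10⁻²)^2 = 2.4×10⁻²⁰
s = 9.6×10⁻⁸ M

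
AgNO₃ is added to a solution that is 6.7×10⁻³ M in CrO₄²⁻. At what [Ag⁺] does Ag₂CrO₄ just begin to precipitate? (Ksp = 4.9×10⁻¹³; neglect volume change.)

8.6×10⁻⁶ M

Precipitation begins when Q = Ksp.
Ag₂CrO₄(s) ⇌ 2 Ag⁺(aq) + CrO₄²⁻(aq)
Ksp = [Ag⁺]^2[CrO₄²⁻] = [Ag⁺]^2(6.7×10⁻³)
[Ag⁺]^2 = 4.9×10⁻¹³ / (6.7×10⁻³) = 7.3×10⁻¹¹
[Ag⁺] = 8.6×10⁻⁶ M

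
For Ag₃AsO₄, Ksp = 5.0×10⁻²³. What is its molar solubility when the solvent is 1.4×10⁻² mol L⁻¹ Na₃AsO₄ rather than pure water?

5.1×10⁻⁸ M

Ag₃AsO₄(s) ⇌ 3 Ag⁺(aq) + AsO₄³⁻(aq)
With AsO₄³⁻ already at 1.4×10⁻² mol L⁻¹ and s small, take [AsO₄³⁻] ≈ 1.4×10⁻² mol L⁻¹ and [Ag⁺] = 3s.
Ksp = [Ag⁺]^3[AsO₄³⁻] = (3s)^3(1.4×10⁻²)
(3s)^3 = 5.0×10⁻²³ / (1.4×10⁻²) = 3.6×10⁻²¹
s = 5.1×10⁻⁸ mol L⁻¹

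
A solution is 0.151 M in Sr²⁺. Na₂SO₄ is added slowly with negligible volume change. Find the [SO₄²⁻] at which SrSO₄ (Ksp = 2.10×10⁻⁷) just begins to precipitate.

Precipitation of each salt begins when its ion product equals Ksp.
SrSO₄(s) ⇌ Sr²⁺(aq) + SO₄²⁻(aq)
Ksp = [Sr²⁺][SO₄²⁻] = [SO₄²⁻](0.151)
[SO₄²⁻] = 2.10×10⁻⁷ / (0.151) = 1.39×10⁻⁶
[SO₄²⁻] = 1.39×10⁻⁶ M

1.39×10⁻⁶ M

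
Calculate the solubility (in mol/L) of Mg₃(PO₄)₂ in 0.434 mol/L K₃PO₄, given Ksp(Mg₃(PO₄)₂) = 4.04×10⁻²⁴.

Mg₃(PO₄)₂(s) ⇌ 3 Mg²⁺(aq) + 2 PO₄³⁻(aq)
With PO₄³⁻ already at 0.434 mol/L and s small, take [PO₄³⁻] ≈ 0.434 mol/L and [Mg²⁺] = 3s.
Ksp = [Mg²⁺]^3[PO₄³⁻]^2 = (3s)^3(0.434)^2
(3s)^3 = 4.04×10⁻²⁴ / (0.434)^2 = 2.14×10⁻²³
s = 9.26×10⁻⁹ mol/L

9.26×10⁻⁹ M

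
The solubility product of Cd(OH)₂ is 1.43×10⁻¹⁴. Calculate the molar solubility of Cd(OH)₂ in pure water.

Cd(OH)₂(s) ⇌ Cd²⁺(aq) + 2 OH⁻(aq)
For each mole of Cd(OH)₂ that dissolves per liter, [Cd²⁺] = s and [OH⁻] = 2s; let s denote this solubility.
Ksp = [Cd²⁺][OH⁻]^2 = s · (2s)^2 = 4s^3
4s^3 = 1.43×10⁻¹⁴  ⇒  s^3 = 3.58×10⁻¹⁵
Taking the 3rd root, s = 1.53×10⁻⁵ M.

1.53×10⁻⁵ M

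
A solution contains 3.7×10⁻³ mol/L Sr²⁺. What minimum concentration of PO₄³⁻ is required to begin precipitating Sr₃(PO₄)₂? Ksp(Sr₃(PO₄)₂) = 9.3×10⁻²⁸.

1.4×10⁻¹⁰ M

The threshold for precipitation is Q = Ksp.
Sr₃(PO₄)₂(s) ⇌ 3 Sr²⁺(aq) + 2 PO₄³⁻(aq)
Ksp = [Sr²⁺]^3[PO₄³⁻]^2 = [PO₄³⁻]^2(3.7×10⁻³)^3
[PO₄³⁻]^2 = 9.3×10⁻²⁸ / (3.7×10⁻³)^3 = 1.8×10⁻²⁰
[PO₄³⁻] = 1.4×10⁻¹⁰ mol/L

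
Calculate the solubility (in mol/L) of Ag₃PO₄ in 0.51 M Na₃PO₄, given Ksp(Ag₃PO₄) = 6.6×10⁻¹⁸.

Ag₃PO₄(s) ⇌ 3 Ag⁺(aq) + PO₄³⁻(aq)
Let s be the solubility of Ag₃PO₄ here. The common ion gives [PO₄³⁻] ≈ 0.51 M, and [Ag⁺] = 3s.
Ksp = [Ag⁺]^3[PO₄³⁻] = (3s)^3(0.51)
(3s)^3 = 6.6×10⁻¹⁸ / (0.51) = 1.3×10⁻¹⁷
s = 7.8×10⁻⁷ M

7.8×10⁻⁷ M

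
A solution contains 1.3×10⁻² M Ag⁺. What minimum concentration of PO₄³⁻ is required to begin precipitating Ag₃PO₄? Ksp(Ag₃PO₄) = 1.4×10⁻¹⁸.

6.4×10⁻¹³ M

A salt starts to precipitate once the ion product Q reaches its Ksp.
Ag₃PO₄(s) ⇌ 3 Ag⁺(aq) + PO₄³⁻(aq)
Ksp = [Ag⁺]^3[PO₄³⁻] = [PO₄³⁻](1.3×10⁻²)^3
[PO₄³⁻] = 1.4×10⁻¹⁸ / (1.3×10⁻²)^3 = 6.4×10⁻¹³
[PO₄³⁻] = 6.4×10⁻¹³ M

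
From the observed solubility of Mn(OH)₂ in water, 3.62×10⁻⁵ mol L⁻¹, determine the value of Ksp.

Ksp = 1.90×10⁻¹³

Mn(OH)₂(s) ⇌ Mn²⁺(aq) + 2 OH⁻(aq)
If s mol/L of Mn(OH)₂ dissolves, [Mn²⁺] = s and [OH⁻] = 2s.
Ksp = [Mn²⁺][OH⁻]^2 = s · (2s)^2 = 4s^3
Ksp = 4 × (3.62×10⁻⁵)^3 = 1.90×10⁻¹³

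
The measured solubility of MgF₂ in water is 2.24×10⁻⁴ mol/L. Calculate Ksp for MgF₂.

MgF₂(s) ⇌ Mg²⁺(aq) + 2 F⁻(aq)
For each mole of MgF₂ that dissolves per liter, [Mg²⁺] = s and [F⁻] = 2s; let s denote this solubility.
Ksp = [Mg²⁺][F⁻]^2 = s · (2s)^2 = 4s^3
Ksp = 4 × (2.24×10⁻⁴)^3 = 4.50×10⁻¹¹

Ksp = 4.50×10⁻¹¹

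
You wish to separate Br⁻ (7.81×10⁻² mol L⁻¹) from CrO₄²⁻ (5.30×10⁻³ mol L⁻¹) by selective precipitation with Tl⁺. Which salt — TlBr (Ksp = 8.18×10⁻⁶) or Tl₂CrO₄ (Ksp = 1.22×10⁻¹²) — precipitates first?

Tl₂CrO₄

The threshold for precipitation is Q = Ksp.
For TlBr: [Tl⁺] = (Ksp/[Br⁻]) = 1.05×10⁻⁴ mol L⁻¹
For Tl₂CrO₄: [Tl⁺] = (Ksp/[CrO₄²⁻])^(1/2) = 1.52×10⁻⁵ mol L⁻¹
Tl₂CrO₄ requires the lower [Tl⁺], so it precipitates first.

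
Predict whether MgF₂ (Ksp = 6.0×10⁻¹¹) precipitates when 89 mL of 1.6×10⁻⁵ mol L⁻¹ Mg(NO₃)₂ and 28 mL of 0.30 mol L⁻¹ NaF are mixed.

Total volume after mixing = 89 + 28 = 117 mL.
[Mg²⁺] = (1.6×10⁻⁵)(89)/117 = 1.2×10⁻⁵ mol L⁻¹
[F⁻] = (0.30)(28)/117 = 7.2×10⁻² mol L⁻¹
Q = [Mg²⁺][F⁻]^2 = 6.3×10⁻⁸
Because Q > Ksp (6.3×10⁻⁸ vs 6.0×10⁻¹¹), a precipitate of MgF₂ forms.

Yes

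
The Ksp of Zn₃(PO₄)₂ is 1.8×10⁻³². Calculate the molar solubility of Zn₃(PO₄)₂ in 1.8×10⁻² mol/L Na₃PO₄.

1.3×10⁻¹⁰ M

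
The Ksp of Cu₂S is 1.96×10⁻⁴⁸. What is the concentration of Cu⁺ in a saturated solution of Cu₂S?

1.58×10⁻¹⁶ M

Cu₂S(s) ⇌ 2 Cu⁺(aq) + S²⁻(aq)
Call the molar solubility s, so that [Cu⁺] = 2s and [S²⁻] = s.
Ksp = [Cu⁺]^2[S²⁻] = (2s)^2 · s = 4s^3 = 1.96×10⁻⁴⁸
s = 7.88×10⁻¹⁷ mol/L
[Cu⁺] = 2s = 1.58×10⁻¹⁶ mol/L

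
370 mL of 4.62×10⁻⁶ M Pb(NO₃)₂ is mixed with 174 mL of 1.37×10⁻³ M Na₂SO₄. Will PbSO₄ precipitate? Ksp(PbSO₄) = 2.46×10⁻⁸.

The combined volume is 544 mL.
[Pb²⁺] = (4.62×10⁻⁶)(370)/544 = 3.14×10⁻⁶ M
[SO₄²⁻] = (1.37×10⁻³)(174)/544 = 4.38×10⁻⁴ M
Q = [Pb²⁺][SO₄²⁻] = 1.38×10⁻⁹
Q = 1.38×10⁻⁹ < Ksp = 2.46×10⁻⁸, so the solution is unsaturated and no precipitate forms.

No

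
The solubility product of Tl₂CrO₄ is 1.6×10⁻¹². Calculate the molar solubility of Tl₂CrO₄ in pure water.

7.4×10⁻⁵ M

Tl₂CrO₄(s) ⇌ 2 Tl⁺(aq) + CrO₄²⁻(aq)
If s mol/L of Tl₂CrO₄ dissolves, [Tl⁺] = 2s and [CrO₄²⁻] = s.
Ksp = [Tl⁺]^2[CrO₄²⁻] = (2s)^2 · s = 4s^3
4s^3 = 1.6×10⁻¹²  ⇒  s^3 = 4.0×10⁻¹³
s = 7.4×10⁻⁵ mol/L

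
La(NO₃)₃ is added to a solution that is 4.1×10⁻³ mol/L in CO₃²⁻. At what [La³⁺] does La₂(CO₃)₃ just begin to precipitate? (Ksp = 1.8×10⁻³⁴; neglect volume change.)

Precipitation of each salt begins when its ion product equals Ksp.
La₂(CO₃)₃(s) ⇌ 2 La³⁺(aq) + 3 CO₃²⁻(aq)
Ksp = [La³⁺]^2[CO₃²⁻]^3 = [La³⁺]^2(4.1×10⁻³)^3
[La³⁺]^2 = 1.8×10⁻³⁴ / (4.1×10⁻³)^3 = 2.6×10⁻²⁷
[La³⁺] = 5.1×10⁻¹⁴ mol/L

5.1×10⁻¹⁴ M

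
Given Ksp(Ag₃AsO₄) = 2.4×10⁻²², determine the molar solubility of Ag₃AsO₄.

1.7×10⁻⁶ M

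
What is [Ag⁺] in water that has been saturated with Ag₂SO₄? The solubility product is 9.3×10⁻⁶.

2.6×10⁻² M

Ag₂SO₄(s) ⇌ 2 Ag⁺(aq) + SO₄²⁻(aq)
With molar solubility s: [Ag⁺] = 2s, [SO₄²⁻] = s.
Ksp = [Ag⁺]^2[SO₄²⁻] = (2s)^2 · s = 4s^3 = 9.3×10⁻⁶
s = 1.3×10⁻² M
[Ag⁺] = 2s = 2.6×10⁻² M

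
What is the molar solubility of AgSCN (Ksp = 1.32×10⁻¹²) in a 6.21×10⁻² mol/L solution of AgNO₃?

2.13×10⁻¹¹ M

AgSCN(s) ⇌ Ag⁺(aq) + SCN⁻(aq)
Ag⁺ is already present at 6.21×10⁻² mol/L. If s mol/L of AgSCN dissolves, [SCN⁻] = s while [Ag⁺] ≈ 6.21×10⁻² mol/L.
Ksp = [Ag⁺][SCN⁻] = (6.21×10⁻²)s
s = 1.32×10⁻¹² / (6.21×10⁻²) = 2.13×10⁻¹¹
s = 2.13×10⁻¹¹ mol/L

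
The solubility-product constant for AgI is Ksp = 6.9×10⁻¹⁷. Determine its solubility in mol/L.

8.3×10⁻⁹ M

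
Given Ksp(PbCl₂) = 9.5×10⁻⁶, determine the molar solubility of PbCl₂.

1.3×10⁻² M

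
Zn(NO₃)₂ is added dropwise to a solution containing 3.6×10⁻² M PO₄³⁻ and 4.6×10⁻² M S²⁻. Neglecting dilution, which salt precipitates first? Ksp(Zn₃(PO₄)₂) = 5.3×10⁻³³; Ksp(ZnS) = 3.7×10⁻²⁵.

ZnS

Each salt precipitates once Q = Ksp for that salt.
For Zn₃(PO₄)₂: [Zn²⁺] = (Ksp/[PO₄³⁻]^2)^(1/3) = 1.6×10⁻¹⁰ M
For ZnS: [Zn²⁺] = (Ksp/[S²⁻]) = 8.0×10⁻²⁴ M
The smaller threshold [Zn²⁺] is reached first, so ZnS precipitates first.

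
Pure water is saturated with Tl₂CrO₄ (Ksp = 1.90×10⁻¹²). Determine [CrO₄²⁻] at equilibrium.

7.80×10⁻⁵ M

Tl₂CrO₄(s) ⇌ 2 Tl⁺(aq) + CrO₄²⁻(aq)
Call the molar solubility s, so that [Tl⁺] = 2s and [CrO₄²⁻] = s.
Ksp = [Tl⁺]^2[CrO₄²⁻] = (2s)^2 · s = 4s^3 = 1.90×10⁻¹²
s = 7.80×10⁻⁵ mol L⁻¹
[CrO₄²⁻] = s = 7.80×10⁻⁵ mol L⁻¹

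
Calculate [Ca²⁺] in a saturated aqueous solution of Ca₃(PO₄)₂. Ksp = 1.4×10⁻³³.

3.2×10⁻⁷ M

Ca₃(PO₄)₂(s) ⇌ 3 Ca²⁺(aq) + 2 PO₄³⁻(aq)
Call the molar solubility s, so that [Ca²⁺] = 3s and [PO₄³⁻] = 2s.
Ksp = [Ca²⁺]^3[PO₄³⁻]^2 = (3s)^3 · (2s)^2 = 108s^5 = 1.4×10⁻³³
s = 1.1×10⁻⁷ mol L⁻¹
[Ca²⁺] = 3s = 3.2×10⁻⁷ mol L⁻¹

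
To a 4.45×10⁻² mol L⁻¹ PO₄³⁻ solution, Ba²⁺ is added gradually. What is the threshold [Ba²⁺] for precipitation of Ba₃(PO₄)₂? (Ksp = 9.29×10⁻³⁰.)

1.67×10⁻⁹ M

Precipitation of each salt begins when its ion product equals Ksp.
Ba₃(PO₄)₂(s) ⇌ 3 Ba²⁺(aq) + 2 PO₄³⁻(aq)
Ksp = [Ba²⁺]^3[PO₄³⁻]^2 = [Ba²⁺]^3(4.45×10⁻²)^2
[Ba²⁺]^3 = 9.29×10⁻³⁰ / (4.45×10⁻²)^2 = 4.69×10⁻²⁷
[Ba²⁺] = 1.67×10⁻⁹ mol L⁻¹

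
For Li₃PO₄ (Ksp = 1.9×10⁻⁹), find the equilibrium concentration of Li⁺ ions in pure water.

Li₃PO₄(s) ⇌ 3 Li⁺(aq) + PO₄³⁻(aq)
If s mol/L of Li₃PO₄ dissolves, [Li⁺] = 3s and [PO₄³⁻] = s.
Ksp = [Li⁺]^3[PO₄³⁻] = (3s)^3 · s = 27s^4 = 1.9×10⁻⁹
s = 2.9×10⁻³ mol/L
[Li⁺] = 3s = 8.7×10⁻³ mol/L

8.7×10⁻³ M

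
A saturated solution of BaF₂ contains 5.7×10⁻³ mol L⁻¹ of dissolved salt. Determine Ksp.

Ksp = 7.4×10⁻⁷

BaF₂(s) ⇌ Ba²⁺(aq) + 2 F⁻(aq)
For each mole of BaF₂ that dissolves per liter, [Ba²⁺] = s and [F⁻] = 2s; let s denote this solubility.
Ksp = [Ba²⁺][F⁻]^2 = s · (2s)^2 = 4s^3
Ksp = 4 × (5.7×10⁻³)^3 = 7.4×10⁻⁷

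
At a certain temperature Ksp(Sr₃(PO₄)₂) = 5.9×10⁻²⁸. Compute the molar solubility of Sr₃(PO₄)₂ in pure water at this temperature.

1.4×10⁻⁶ M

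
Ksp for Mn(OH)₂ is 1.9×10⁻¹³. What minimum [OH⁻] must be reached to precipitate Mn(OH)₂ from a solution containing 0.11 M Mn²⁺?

The threshold for precipitation is Q = Ksp.
Mn(OH)₂(s) ⇌ Mn²⁺(aq) + 2 OH⁻(aq)
Ksp = [Mn²⁺][OH⁻]^2 = [OH⁻]^2(0.11)
[OH⁻]^2 = 1.9×10⁻¹³ / (0.11) = 1.7×10⁻¹²
[OH⁻] = 1.3×10⁻⁶ M

1.3×10⁻⁶ M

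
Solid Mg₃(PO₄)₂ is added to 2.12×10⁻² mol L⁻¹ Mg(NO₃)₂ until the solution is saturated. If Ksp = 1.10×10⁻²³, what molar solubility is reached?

5.37×10⁻¹⁰ M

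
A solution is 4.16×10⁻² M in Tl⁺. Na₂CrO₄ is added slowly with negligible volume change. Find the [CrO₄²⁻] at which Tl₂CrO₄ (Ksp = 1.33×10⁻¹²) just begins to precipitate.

A salt starts to precipitate once the ion product Q reaches its Ksp.
Tl₂CrO₄(s) ⇌ 2 Tl⁺(aq) + CrO₄²⁻(aq)
Ksp = [Tl⁺]^2[CrO₄²⁻] = [CrO₄²⁻](4.16×10⁻²)^2
[CrO₄²⁻] = 1.33×10⁻¹² / (4.16×10⁻²)^2 = 7.69×10⁻¹⁰
[CrO₄²⁻] = 7.69×10⁻¹⁰ M

7.69×10⁻¹⁰ M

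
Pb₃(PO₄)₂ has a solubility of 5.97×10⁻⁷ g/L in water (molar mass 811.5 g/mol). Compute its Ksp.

Ksp = 2.33×10⁻⁴⁴

Convert to molarity: s = 5.97×10⁻⁷ / 811.5 = 7.3567×10⁻¹⁰ mol/L
Pb₃(PO₄)₂(s) ⇌ 3 Pb²⁺(aq) + 2 PO₄³⁻(aq)
Let s be the molar solubility. Then [Pb²⁺] = 3s and [PO₄³⁻] = 2s.
Ksp = [Pb²⁺]^3[PO₄³⁻]^2 = (3s)^3 · (2s)^2 = 108s^5
Ksp = 108 × (7.3567×10⁻¹⁰)^5 = 2.33×10⁻⁴⁴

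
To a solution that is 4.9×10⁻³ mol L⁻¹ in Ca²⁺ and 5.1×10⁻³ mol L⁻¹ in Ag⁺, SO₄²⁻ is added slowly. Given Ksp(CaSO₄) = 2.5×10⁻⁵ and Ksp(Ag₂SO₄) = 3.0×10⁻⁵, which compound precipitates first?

CaSO₄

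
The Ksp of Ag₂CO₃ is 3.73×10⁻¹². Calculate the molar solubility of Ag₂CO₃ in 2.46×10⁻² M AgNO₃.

Ag₂CO₃(s) ⇌ 2 Ag⁺(aq) + CO₃²⁻(aq)
The solution already contains Ag⁺ at 2.46×10⁻² M. Let s be the molar solubility of Ag₂CO₃.
[Ag⁺] ≈ 2.46×10⁻² M (common ion dominates); [CO₃²⁻] = s.
Ksp = [Ag⁺]^2[CO₃²⁻] = (2.46×10⁻²)^2s
s = 3.73×10⁻¹² / (2.46×10⁻²)^2 = 6.16×10⁻⁹
s = 6.16×10⁻⁹ M

6.16×10⁻⁹ M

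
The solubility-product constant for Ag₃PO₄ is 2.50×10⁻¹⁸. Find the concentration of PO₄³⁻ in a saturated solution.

1.74×10⁻⁵ M

Ag₃PO₄(s) ⇌ 3 Ag⁺(aq) + PO₄³⁻(aq)
For each mole of Ag₃PO₄ that dissolves per liter, [Ag⁺] = 3s and [PO₄³⁻] = s; let s denote this solubility.
Ksp = [Ag⁺]^3[PO₄³⁻] = (3s)^3 · s = 27s^4 = 2.50×10⁻¹⁸
s = 1.74×10⁻⁵ mol L⁻¹
[PO₄³⁻] = s = 1.74×10⁻⁵ mol L⁻¹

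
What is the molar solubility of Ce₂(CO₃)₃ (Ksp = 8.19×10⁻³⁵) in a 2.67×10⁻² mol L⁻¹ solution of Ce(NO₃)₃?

Ce₂(CO₃)₃(s) ⇌ 2 Ce³⁺(aq) + 3 CO₃²⁻(aq)
Let s be the solubility of Ce₂(CO₃)₃ here. The common ion gives [Ce³⁺] ≈ 2.67×10⁻² mol L⁻¹, and [CO₃²⁻] = 3s.
Ksp = [Ce³⁺]^2[CO₃²⁻]^3 = (2.67×10⁻²)^2(3s)^3
(3s)^3 = 8.19×10⁻³⁵ / (2.67×10⁻²)^2 = 1.15×10⁻³¹
s = 1.62×10⁻¹¹ mol L⁻¹

1.62×10⁻¹¹ M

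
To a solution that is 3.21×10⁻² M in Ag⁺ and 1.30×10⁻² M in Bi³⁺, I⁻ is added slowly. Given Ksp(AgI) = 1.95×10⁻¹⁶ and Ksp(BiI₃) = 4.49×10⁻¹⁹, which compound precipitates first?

The threshold for precipitation is Q = Ksp.
For AgI: [I⁻] = (Ksp/[Ag⁺]) = 6.07×10⁻¹⁵ M
For BiI₃: [I⁻] = (Ksp/[Bi³⁺])^(1/3) = 3.26×10⁻⁶ M
Since AgI needs less I⁻ to reach saturation, it precipitates first.

AgI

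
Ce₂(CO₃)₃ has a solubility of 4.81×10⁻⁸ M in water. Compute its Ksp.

Ksp = 2.78×10⁻³⁵

Ce₂(CO₃)₃(s) ⇌ 2 Ce³⁺(aq) + 3 CO₃²⁻(aq)
If s mol/L of Ce₂(CO₃)₃ dissolves, [Ce³⁺] = 2s and [CO₃²⁻] = 3s.
Ksp = [Ce³⁺]^2[CO₃²⁻]^3 = (2s)^2 · (3s)^3 = 108s^5
Ksp = 108 × (4.81×10⁻⁸)^5 = 2.78×10⁻³⁵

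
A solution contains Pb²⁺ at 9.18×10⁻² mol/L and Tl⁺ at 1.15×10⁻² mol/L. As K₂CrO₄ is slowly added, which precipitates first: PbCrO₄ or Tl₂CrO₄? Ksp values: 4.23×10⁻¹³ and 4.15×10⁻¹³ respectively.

Each salt precipitates once Q = Ksp for that salt.
For PbCrO₄: [CrO₄²⁻] = (Ksp/[Pb²⁺]) = 4.61×10⁻¹² mol/L
For Tl₂CrO₄: [CrO₄²⁻] = (Ksp/[Tl⁺]^2) = 3.14×10⁻⁹ mol/L
Since PbCrO₄ needs less CrO₄²⁻ to reach saturation, it precipitates first.

PbCrO₄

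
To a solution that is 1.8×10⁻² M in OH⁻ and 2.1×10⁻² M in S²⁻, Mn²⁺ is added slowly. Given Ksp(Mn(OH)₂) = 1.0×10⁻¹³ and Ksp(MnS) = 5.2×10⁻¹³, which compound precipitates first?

Precipitation of each salt begins when its ion product equals Ksp.
For Mn(OH)₂: [Mn²⁺] = (Ksp/[OH⁻]^2) = 3.1×10⁻¹⁰ M
For MnS: [Mn²⁺] = (Ksp/[S²⁻]) = 2.5×10⁻¹¹ M
The smaller threshold [Mn²⁺] is reached first, so MnS precipitates first.

MnS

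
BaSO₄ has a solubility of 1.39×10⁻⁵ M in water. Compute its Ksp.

Ksp = 1.93×10⁻¹⁰

BaSO₄(s) ⇌ Ba²⁺(aq) + SO₄²⁻(aq)
Call the molar solubility s, so that [Ba²⁺] = s and [SO₄²⁻] = s.
Ksp = [Ba²⁺][SO₄²⁻] = s · s = s^2
Ksp = (1.39×10⁻⁵)^2 = 1.93×10⁻¹⁰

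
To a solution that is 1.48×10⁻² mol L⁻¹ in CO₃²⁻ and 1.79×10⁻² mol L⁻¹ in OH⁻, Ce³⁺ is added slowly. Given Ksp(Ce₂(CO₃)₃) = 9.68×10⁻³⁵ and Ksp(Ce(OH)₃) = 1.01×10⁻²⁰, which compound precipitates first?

Each salt precipitates once Q = Ksp for that salt.
For Ce₂(CO₃)₃: [Ce³⁺] = (Ksp/[CO₃²⁻]^3)^(1/2) = 5.46×10⁻¹⁵ mol L⁻¹
For Ce(OH)₃: [Ce³⁺] = (Ksp/[OH⁻]^3) = 1.76×10⁻¹⁵ mol L⁻¹
Since Ce(OH)₃ needs less Ce³⁺ to reach saturation, it precipitates first.

Ce(OH)₃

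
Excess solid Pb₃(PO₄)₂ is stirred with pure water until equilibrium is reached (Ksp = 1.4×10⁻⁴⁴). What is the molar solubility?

Pb₃(PO₄)₂(s) ⇌ 3 Pb²⁺(aq) + 2 PO₄³⁻(aq)
Call the molar solubility s, so that [Pb²⁺] = 3s and [PO₄³⁻] = 2s.
Ksp = [Pb²⁺]^3[PO₄³⁻]^2 = (3s)^3 · (2s)^2 = 108s^5
108s^5 = 1.4×10⁻⁴⁴  ⇒  s^5 = 1.3×10⁻⁴⁶
s = (1.3×10⁻⁴⁶)^(1/5) = 6.6×10⁻¹⁰ mol L⁻¹

6.6×10⁻¹⁰ M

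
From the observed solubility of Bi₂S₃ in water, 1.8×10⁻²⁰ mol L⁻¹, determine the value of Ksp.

Ksp = 2.0×10⁻⁹⁷

Bi₂S₃(s) ⇌ 2 Bi³⁺(aq) + 3 S²⁻(aq)
If s mol/L of Bi₂S₃ dissolves, [Bi³⁺] = 2s and [S²⁻] = 3s.
Ksp = [Bi³⁺]^2[S²⁻]^3 = (2s)^2 · (3s)^3 = 108s^5
Ksp = 108 × (1.8×10⁻²⁰)^5 = 2.0×10⁻⁹⁷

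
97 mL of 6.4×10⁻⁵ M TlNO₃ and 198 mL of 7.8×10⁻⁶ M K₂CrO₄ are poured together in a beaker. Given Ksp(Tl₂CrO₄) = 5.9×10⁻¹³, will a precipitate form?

The combined volume is 295 mL.
[Tl⁺] = (6.4×10⁻⁵)(97)/295 = 2.1×10⁻⁵ M
[CrO₄²⁻] = (7.8×10⁻⁶)(198)/295 = 5.2×10⁻⁶ M
Q = [Tl⁺]^2[CrO₄²⁻] = 2.3×10⁻¹⁵
Q = 2.3×10⁻¹⁵ < Ksp = 5.9×10⁻¹³, so the solution is unsaturated and no precipitate forms.

No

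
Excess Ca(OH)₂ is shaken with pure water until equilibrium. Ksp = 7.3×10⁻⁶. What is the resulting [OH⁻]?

2.4×10⁻² M

Ca(OH)₂(s) ⇌ Ca²⁺(aq) + 2 OH⁻(aq)
With molar solubility s: [Ca²⁺] = s, [OH⁻] = 2s.
Ksp = [Ca²⁺][OH⁻]^2 = s · (2s)^2 = 4s^3 = 7.3×10⁻⁶
s = 1.2×10⁻² M
[OH⁻] = 2s = 2.4×10⁻² M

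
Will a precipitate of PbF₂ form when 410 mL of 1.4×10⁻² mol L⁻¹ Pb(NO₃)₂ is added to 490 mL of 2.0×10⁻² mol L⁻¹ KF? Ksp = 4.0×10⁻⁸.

Yes

Total volume after mixing = 410 + 490 = 900 mL.
[Pb²⁺] = (1.4×10⁻²)(410)/900 = 6.4×10⁻³ mol L⁻¹
[F⁻] = (2.0×10⁻²)(490)/900 = 1.1×10⁻² mol L⁻¹
Q = [Pb²⁺][F⁻]^2 = 7.6×10⁻⁷
Because Q > Ksp (7.6×10⁻⁷ vs 4.0×10⁻⁸), a precipitate of PbF₂ forms.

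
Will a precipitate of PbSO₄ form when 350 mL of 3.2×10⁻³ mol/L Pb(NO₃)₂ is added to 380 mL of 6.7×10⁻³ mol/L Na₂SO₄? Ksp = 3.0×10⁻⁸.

The combined volume is 730 mL.
[Pb²⁺] = (3.2×10⁻³)(350)/730 = 1.5×10⁻³ mol/L
[SO₄²⁻] = (6.7×10⁻³)(380)/730 = 3.5×10⁻³ mol/L
Q = [Pb²⁺][SO₄²⁻] = 5.4×10⁻⁶
Because Q > Ksp (5.4×10⁻⁶ vs 3.0×10⁻⁸), a precipitate of PbSO₄ forms.

Yes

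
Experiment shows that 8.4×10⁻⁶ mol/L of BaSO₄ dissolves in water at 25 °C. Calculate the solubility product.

Ksp = 7.1×10⁻¹¹

BaSO₄(s) ⇌ Ba²⁺(aq) + SO₄²⁻(aq)
For each mole of BaSO₄ that dissolves per liter, [Ba²⁺] = s and [SO₄²⁻] = s; let s denote this solubility.
Ksp = [Ba²⁺][SO₄²⁻] = s · s = s^2
Ksp = (8.4×10⁻⁶)^2 = 7.1×10⁻¹¹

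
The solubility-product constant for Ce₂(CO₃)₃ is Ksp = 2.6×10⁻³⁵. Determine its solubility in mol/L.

4.7×10⁻⁸ M

Ce₂(CO₃)₃(s) ⇌ 2 Ce³⁺(aq) + 3 CO₃²⁻(aq)
Let s be the molar solubility. Then [Ce³⁺] = 2s and [CO₃²⁻] = 3s.
Ksp = [Ce³⁺]^2[CO₃²⁻]^3 = (2s)^2 · (3s)^3 = 108s^5
108s^5 = 2.6×10⁻³⁵  ⇒  s^5 = 2.4×10⁻³⁷
s = 4.7×10⁻⁸ M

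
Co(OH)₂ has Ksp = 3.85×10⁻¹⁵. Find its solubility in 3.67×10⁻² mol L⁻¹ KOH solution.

2.86×10⁻¹² M

Co(OH)₂(s) ⇌ Co²⁺(aq) + 2 OH⁻(aq)
The solution already contains OH⁻ at 3.67×10⁻² mol L⁻¹. Let s be the molar solubility of Co(OH)₂.
[OH⁻] ≈ 3.67×10⁻² mol L⁻¹ (common ion dominates); [Co²⁺] = s.
Ksp = [Co²⁺][OH⁻]^2 = s(3.67×10⁻²)^2
s = 3.85×10⁻¹⁵ / (3.67×10⁻²)^2 = 2.86×10⁻¹²
s = 2.86×10⁻¹² mol L⁻¹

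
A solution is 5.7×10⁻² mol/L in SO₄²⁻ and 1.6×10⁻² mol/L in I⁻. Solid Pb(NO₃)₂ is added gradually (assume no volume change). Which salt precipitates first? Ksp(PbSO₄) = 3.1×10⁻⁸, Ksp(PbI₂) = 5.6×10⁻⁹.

PbSO₄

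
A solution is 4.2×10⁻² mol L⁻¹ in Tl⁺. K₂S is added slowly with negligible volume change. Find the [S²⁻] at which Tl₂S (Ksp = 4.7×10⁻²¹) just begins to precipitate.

The threshold for precipitation is Q = Ksp.
Tl₂S(s) ⇌ 2 Tl⁺(aq) + S²⁻(aq)
Ksp = [Tl⁺]^2[S²⁻] = [S²⁻](4.2×10⁻²)^2
[S²⁻] = 4.7×10⁻²¹ / (4.2×10⁻²)^2 = 2.7×10⁻¹⁸
[S²⁻] = 2.7×10⁻¹⁸ mol L⁻¹

2.7×10⁻¹⁸ M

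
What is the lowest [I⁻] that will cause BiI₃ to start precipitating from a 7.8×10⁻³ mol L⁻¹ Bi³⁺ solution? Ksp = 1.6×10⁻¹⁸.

5.9×10⁻⁶ M

The threshold for precipitation is Q = Ksp.
BiI₃(s) ⇌ Bi³⁺(aq) + 3 I⁻(aq)
Ksp = [Bi³⁺][I⁻]^3 = [I⁻]^3(7.8×10⁻³)
[I⁻]^3 = 1.6×10⁻¹⁸ / (7.8×10⁻³) = 2.1×10⁻¹⁶
[I⁻] = 5.9×10⁻⁶ mol L⁻¹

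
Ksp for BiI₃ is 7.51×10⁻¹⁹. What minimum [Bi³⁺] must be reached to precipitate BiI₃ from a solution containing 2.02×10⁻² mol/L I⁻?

9.11×10⁻¹⁴ M

Precipitation begins when Q = Ksp.
BiI₃(s) ⇌ Bi³⁺(aq) + 3 I⁻(aq)
Ksp = [Bi³⁺][I⁻]^3 = [Bi³⁺](2.02×10⁻²)^3
[Bi³⁺] = 7.51×10⁻¹⁹ / (2.02×10⁻²)^3 = 9.11×10⁻¹⁴
[Bi³⁺] = 9.11×10⁻¹⁴ mol/L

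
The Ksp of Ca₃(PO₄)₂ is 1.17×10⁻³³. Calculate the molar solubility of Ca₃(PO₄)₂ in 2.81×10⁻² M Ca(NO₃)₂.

3.63×10⁻¹⁵ M

Ca₃(PO₄)₂(s) ⇌ 3 Ca²⁺(aq) + 2 PO₄³⁻(aq)
With Ca²⁺ already at 2.81×10⁻² M and s small, take [Ca²⁺] ≈ 2.81×10⁻² M and [PO₄³⁻] = 2s.
Ksp = [Ca²⁺]^3[PO₄³⁻]^2 = (2.81×10⁻²)^3(2s)^2
(2s)^2 = 1.17×10⁻³³ / (2.81×10⁻²)^3 = 5.27×10⁻²⁹
s = 3.63×10⁻¹⁵ M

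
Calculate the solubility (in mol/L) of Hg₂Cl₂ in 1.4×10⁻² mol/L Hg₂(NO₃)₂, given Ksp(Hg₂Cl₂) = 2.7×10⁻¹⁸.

6.9×10⁻⁹ M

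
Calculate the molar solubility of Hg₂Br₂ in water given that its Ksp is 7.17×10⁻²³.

Hg₂Br₂(s) ⇌ Hg₂²⁺(aq) + 2 Br⁻(aq)
Let s be the molar solubility. Then [Hg₂²⁺] = s and [Br⁻] = 2s.
Ksp = [Hg₂²⁺][Br⁻]^2 = s · (2s)^2 = 4s^3
4s^3 = 7.17×10⁻²³  ⇒  s^3 = 1.79×10⁻²³
Taking the 3rd root, s = 2.62×10⁻⁸ mol/L.

2.62×10⁻⁸ M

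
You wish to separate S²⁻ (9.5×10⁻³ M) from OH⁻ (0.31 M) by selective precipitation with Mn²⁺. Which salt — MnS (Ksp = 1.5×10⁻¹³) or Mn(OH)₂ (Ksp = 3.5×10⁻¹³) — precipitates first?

Mn(OH)₂

A salt starts to precipitate once the ion product Q reaches its Ksp.
For MnS: [Mn²⁺] = (Ksp/[S²⁻]) = 1.6×10⁻¹¹ M
For Mn(OH)₂: [Mn²⁺] = (Ksp/[OH⁻]^2) = 3.6×10⁻¹² M
Mn(OH)₂ requires the lower [Mn²⁺], so it precipitates first.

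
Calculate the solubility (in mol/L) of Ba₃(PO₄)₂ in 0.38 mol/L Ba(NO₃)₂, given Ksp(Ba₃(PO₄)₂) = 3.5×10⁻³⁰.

4.0×10⁻¹⁵ M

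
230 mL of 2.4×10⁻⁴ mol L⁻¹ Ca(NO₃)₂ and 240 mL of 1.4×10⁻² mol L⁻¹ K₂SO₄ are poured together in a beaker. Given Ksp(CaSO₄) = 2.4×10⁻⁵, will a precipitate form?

No

The combined volume is 470 mL.
[Ca²⁺] = (2.4×10⁻⁴)(230)/470 = 1.2×10⁻⁴ mol L⁻¹
[SO₄²⁻] = (1.4×10⁻²)(240)/470 = 7.1×10⁻³ mol L⁻¹
Q = [Ca²⁺][SO₄²⁻] = 8.4×10⁻⁷
Q < Ksp (8.4×10⁻⁷ vs 2.4×10⁻⁵); the solution remains unsaturated and no precipitate forms.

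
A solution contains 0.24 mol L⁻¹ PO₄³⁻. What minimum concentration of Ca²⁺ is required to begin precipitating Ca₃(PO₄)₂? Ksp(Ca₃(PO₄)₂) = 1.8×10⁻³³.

3.1×10⁻¹¹ M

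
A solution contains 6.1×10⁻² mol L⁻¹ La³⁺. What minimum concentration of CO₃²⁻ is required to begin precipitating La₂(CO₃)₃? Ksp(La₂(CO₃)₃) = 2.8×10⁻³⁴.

A salt starts to precipitate once the ion product Q reaches its Ksp.
La₂(CO₃)₃(s) ⇌ 2 La³⁺(aq) + 3 CO₃²⁻(aq)
Ksp = [La³⁺]^2[CO₃²⁻]^3 = [CO₃²⁻]^3(6.1×10⁻²)^2
[CO₃²⁻]^3 = 2.8×10⁻³⁴ / (6.1×10⁻²)^2 = 7.5×10⁻³²
[CO₃²⁻] = 4.2×10⁻¹¹ mol L⁻¹

4.2×10⁻¹¹ M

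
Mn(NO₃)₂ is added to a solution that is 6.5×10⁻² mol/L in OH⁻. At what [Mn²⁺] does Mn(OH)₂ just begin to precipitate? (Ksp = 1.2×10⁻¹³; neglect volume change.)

2.8×10⁻¹¹ M

Precipitation begins when Q = Ksp.
Mn(OH)₂(s) ⇌ Mn²⁺(aq) + 2 OH⁻(aq)
Ksp = [Mn²⁺][OH⁻]^2 = [Mn²⁺](6.5×10⁻²)^2
[Mn²⁺] = 1.2×10⁻¹³ / (6.5×10⁻²)^2 = 2.8×10⁻¹¹
[Mn²⁺] = 2.8×10⁻¹¹ mol/L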